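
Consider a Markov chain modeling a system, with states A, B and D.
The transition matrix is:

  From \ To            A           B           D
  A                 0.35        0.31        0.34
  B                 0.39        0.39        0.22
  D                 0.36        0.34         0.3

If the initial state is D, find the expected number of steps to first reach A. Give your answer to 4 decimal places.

2.6973

Let t(s) be the expected number of steps to first reach A from state s, with t(A) = 0. Conditioning on the first step:
t(B) = 1 + 0.39·t(B) + 0.22·t(D)
t(D) = 1 + 0.34·t(B) + 0.3·t(D)
Solving: t(B) = 2.6122, t(D) = 2.6973.
Expected steps from D to A: 2.6973.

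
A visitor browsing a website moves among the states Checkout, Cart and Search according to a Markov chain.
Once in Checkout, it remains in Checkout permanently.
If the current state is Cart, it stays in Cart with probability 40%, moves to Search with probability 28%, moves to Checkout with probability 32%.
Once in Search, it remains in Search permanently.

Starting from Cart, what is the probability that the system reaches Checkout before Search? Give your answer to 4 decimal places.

0.5333

Let h(s) be the probability of absorption at Checkout starting from transient state s. Then h(Checkout) = 1 and h(Search) = 0. By first-step analysis:
h(Cart) = 0.32·1 + 0.4·h(Cart) + 0.28·0
Solving: h(Cart) = 0.5333.
Starting from Cart, the probability is 0.5333.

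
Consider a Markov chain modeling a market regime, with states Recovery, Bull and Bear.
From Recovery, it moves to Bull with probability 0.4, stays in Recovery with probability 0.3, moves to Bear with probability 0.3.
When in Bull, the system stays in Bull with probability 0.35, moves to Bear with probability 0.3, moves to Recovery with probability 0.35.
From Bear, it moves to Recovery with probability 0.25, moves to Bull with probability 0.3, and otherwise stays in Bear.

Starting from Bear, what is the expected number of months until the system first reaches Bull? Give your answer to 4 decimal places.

Let t(s) be the expected number of months to first reach Bull from state s, with t(Bull) = 0. Conditioning on the first month:
t(Recovery) = 1 + 0.3·t(Recovery) + 0.3·t(Bear)
t(Bear) = 1 + 0.25·t(Recovery) + 0.45·t(Bear)
Solving: t(Recovery) = 2.7419, t(Bear) = 3.0645.
Expected months from Bear to Bull: 3.0645.

3.0645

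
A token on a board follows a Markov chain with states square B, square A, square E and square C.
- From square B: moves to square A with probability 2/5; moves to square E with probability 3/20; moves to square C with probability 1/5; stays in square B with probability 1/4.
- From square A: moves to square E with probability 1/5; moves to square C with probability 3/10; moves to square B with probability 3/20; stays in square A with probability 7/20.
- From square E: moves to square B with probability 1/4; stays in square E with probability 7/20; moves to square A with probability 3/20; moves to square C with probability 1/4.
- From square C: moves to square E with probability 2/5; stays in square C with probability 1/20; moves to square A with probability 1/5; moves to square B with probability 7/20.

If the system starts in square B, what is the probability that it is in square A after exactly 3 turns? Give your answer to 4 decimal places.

Propagate the distribution vector 3 turns from square B.
After 0 turns: (1.0000, 0.0000, 0.0000, 0.0000)
After 1 turn: (0.2500, 0.4000, 0.1500, 0.2000)
After 2 turns: (0.2300, 0.3025, 0.2500, 0.2175)
After 3 turns: (0.2415, 0.2789, 0.2695, 0.2101)
P(in square A after 3 turns) = 0.2789

0.2789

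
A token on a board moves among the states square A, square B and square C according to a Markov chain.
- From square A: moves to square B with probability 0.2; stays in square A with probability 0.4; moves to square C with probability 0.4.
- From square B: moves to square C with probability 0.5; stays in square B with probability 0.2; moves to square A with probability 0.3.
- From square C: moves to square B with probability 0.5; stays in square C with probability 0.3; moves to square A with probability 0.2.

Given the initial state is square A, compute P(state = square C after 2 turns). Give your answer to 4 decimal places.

0.3800

Sum over the intermediate state after 1 turn:
P = P(square A→square A)·P(square A→square C) + P(square A→square B)·P(square B→square C) + P(square A→square C)·P(square C→square C)
  = 0.4×0.4 + 0.2×0.5 + 0.4×0.3
  = 0.1600 + 0.1000 + 0.1200 = 0.3800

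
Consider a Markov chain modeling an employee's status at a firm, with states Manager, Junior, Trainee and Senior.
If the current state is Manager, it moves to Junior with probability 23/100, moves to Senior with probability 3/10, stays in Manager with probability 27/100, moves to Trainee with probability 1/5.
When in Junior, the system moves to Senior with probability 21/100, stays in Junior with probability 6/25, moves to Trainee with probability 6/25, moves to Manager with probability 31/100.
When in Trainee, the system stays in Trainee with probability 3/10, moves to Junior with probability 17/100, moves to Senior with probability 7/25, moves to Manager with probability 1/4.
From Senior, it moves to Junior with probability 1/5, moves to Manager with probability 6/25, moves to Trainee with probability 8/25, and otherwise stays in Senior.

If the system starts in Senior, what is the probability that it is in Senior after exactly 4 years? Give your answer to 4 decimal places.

0.2603

Propagate the distribution vector 4 years from Senior.
After 0 years: (0.0000, 0.0000, 0.0000, 1.0000)
After 1 year: (0.2400, 0.2000, 0.3200, 0.2400)
After 2 years: (0.2644, 0.2056, 0.2688, 0.2612)
After 3 years: (0.2650, 0.2081, 0.2664, 0.2604)
After 4 years: (0.2652, 0.2083, 0.2662, 0.2603)
P(in Senior after 4 years) = 0.2603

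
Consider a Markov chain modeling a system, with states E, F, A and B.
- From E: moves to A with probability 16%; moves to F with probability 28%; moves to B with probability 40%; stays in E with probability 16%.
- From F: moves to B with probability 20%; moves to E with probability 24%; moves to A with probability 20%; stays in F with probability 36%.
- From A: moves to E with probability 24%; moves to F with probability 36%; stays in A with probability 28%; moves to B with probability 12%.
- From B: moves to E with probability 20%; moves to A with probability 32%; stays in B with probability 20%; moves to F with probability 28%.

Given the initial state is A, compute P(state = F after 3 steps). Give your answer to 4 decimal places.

Propagate the distribution vector 3 steps from A.
After 0 steps: (0.0000, 0.0000, 1.0000, 0.0000)
After 1 step: (0.2400, 0.3600, 0.2800, 0.1200)
After 2 steps: (0.2160, 0.3312, 0.2272, 0.2256)
After 3 steps: (0.2137, 0.3247, 0.2366, 0.2250)
P(in F after 3 steps) = 0.3247

0.3247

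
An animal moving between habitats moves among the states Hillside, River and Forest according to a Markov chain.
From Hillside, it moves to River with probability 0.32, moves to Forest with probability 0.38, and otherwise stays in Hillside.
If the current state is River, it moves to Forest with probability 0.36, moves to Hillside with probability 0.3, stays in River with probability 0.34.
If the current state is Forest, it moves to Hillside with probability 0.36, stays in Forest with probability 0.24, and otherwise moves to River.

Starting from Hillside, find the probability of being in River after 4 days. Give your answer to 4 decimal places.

0.3533

Propagate the distribution vector 4 days from Hillside.
After 0 days: (1.0000, 0.0000, 0.0000)
After 1 day: (0.3000, 0.3200, 0.3800)
After 2 days: (0.3228, 0.3568, 0.3204)
After 3 days: (0.3192, 0.3528, 0.3280)
After 4 days: (0.3197, 0.3533, 0.3270)
P(in River after 4 days) = 0.3533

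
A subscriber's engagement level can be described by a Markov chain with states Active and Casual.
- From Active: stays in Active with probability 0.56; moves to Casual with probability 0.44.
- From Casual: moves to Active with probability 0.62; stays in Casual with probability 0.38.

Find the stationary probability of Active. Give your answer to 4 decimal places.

0.5849

Let the stationary distribution be π with π = πP and π_1 + π_2 = 1.
π_1 = 0.56·π_1 + 0.62·π_2
Solving with the normalization constraint gives π = (0.5849, 0.4151).
So the stationary probability of Active is 0.5849.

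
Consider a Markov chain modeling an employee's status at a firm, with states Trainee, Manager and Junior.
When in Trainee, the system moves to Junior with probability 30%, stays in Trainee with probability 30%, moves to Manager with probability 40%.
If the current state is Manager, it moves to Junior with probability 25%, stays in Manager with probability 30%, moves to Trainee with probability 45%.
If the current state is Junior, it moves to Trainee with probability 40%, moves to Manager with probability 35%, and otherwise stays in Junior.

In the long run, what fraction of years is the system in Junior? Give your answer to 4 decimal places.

Let the stationary distribution be π with π = πP and π_1 + π_2 + π_3 = 1.
π_1 = 0.3·π_1 + 0.45·π_2 + 0.4·π_3
π_2 = 0.4·π_1 + 0.3·π_2 + 0.35·π_3
Solving with the normalization constraint gives π = (0.3796, 0.3514, 0.2690).
So the stationary probability of Junior is 0.2690.

0.2690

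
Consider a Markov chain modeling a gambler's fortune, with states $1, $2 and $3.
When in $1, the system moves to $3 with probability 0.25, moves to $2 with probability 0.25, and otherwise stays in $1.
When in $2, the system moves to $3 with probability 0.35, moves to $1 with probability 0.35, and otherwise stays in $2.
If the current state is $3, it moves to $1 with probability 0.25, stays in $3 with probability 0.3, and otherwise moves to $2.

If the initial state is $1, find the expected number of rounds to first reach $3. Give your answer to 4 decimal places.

3.6190

Let t(s) be the expected number of rounds to first reach $3 from state s, with t($3) = 0. Conditioning on the first round:
t($1) = 1 + 0.5·t($1) + 0.25·t($2)
t($2) = 1 + 0.35·t($1) + 0.3·t($2)
Solving: t($1) = 3.6190, t($2) = 3.2381.
Expected rounds from $1 to $3: 3.6190.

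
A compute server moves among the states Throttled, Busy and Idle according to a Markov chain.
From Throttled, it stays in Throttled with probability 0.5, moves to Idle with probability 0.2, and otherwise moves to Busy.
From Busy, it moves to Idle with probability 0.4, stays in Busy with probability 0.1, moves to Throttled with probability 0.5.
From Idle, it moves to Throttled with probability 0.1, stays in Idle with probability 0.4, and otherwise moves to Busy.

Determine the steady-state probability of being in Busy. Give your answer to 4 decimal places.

Let the stationary distribution be π with π = πP and π_1 + π_2 + π_3 = 1.
π_1 = 0.5·π_1 + 0.5·π_2 + 0.1·π_3
π_2 = 0.3·π_1 + 0.1·π_2 + 0.5·π_3
Solving with the normalization constraint gives π = (0.3696, 0.3043, 0.3261).
So the stationary probability of Busy is 0.3043.

0.3043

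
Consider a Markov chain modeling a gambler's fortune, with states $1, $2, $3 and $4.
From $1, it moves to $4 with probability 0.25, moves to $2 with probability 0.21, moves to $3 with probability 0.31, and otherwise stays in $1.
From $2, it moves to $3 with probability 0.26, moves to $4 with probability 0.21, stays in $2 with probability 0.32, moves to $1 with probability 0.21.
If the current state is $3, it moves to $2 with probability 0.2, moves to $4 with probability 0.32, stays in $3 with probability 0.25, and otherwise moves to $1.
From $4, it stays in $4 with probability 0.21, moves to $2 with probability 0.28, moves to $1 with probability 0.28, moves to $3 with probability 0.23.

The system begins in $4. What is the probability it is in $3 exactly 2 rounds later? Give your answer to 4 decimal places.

0.2654

Propagate the distribution vector 2 rounds from $4.
After 0 rounds: (0.0000, 0.0000, 0.0000, 1.0000)
After 1 round: (0.2800, 0.2800, 0.2300, 0.2100)
After 2 rounds: (0.2349, 0.2532, 0.2654, 0.2465)
P(in $3 after 2 rounds) = 0.2654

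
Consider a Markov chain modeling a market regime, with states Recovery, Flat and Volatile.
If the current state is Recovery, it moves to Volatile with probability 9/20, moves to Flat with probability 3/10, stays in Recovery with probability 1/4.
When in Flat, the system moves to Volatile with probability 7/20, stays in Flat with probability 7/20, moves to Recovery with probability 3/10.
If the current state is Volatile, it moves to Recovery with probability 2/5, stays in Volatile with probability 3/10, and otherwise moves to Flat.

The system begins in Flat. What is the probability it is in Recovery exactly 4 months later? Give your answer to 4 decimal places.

Propagate the distribution vector 4 months from Flat.
After 0 months: (0.0000, 1.0000, 0.0000)
After 1 month: (0.3000, 0.3500, 0.3500)
After 2 months: (0.3200, 0.3175, 0.3625)
After 3 months: (0.3203, 0.3159, 0.3639)
After 4 months: (0.3204, 0.3158, 0.3638)
P(in Recovery after 4 months) = 0.3204

0.3204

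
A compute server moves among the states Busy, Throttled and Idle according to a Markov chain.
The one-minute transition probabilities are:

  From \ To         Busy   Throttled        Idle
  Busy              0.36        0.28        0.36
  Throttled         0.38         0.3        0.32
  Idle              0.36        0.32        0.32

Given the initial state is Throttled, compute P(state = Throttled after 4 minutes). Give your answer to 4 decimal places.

Propagate the distribution vector 4 minutes from Throttled.
After 0 minutes: (0.0000, 1.0000, 0.0000)
After 1 minute: (0.3800, 0.3000, 0.3200)
After 2 minutes: (0.3660, 0.2988, 0.3352)
After 3 minutes: (0.3660, 0.2994, 0.3346)
After 4 minutes: (0.3660, 0.2994, 0.3346)
P(in Throttled after 4 minutes) = 0.2994

0.2994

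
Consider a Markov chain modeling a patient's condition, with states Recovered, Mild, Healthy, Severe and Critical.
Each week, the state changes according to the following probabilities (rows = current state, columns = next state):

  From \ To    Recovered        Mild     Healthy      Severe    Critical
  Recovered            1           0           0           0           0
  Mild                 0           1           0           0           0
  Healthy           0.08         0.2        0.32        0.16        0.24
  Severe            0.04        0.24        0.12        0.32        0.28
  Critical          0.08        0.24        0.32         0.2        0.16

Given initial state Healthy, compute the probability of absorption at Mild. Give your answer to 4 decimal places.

Let h(s) be the probability of absorption at Mild starting from transient state s. Then h(Mild) = 1 and h(Recovered) = 0. By first-step analysis:
h(Healthy) = 0.08·0 + 0.2·1 + 0.32·h(Healthy) + 0.16·h(Severe) + 0.24·h(Critical)
h(Severe) = 0.04·0 + 0.24·1 + 0.12·h(Healthy) + 0.32·h(Severe) + 0.28·h(Critical)
h(Critical) = 0.08·0 + 0.24·1 + 0.32·h(Healthy) + 0.2·h(Severe) + 0.16·h(Critical)
Solving: h(Healthy) = 0.7512, h(Severe) = 0.7994, h(Critical) = 0.7622.
Starting from Healthy, the probability is 0.7512.

0.7512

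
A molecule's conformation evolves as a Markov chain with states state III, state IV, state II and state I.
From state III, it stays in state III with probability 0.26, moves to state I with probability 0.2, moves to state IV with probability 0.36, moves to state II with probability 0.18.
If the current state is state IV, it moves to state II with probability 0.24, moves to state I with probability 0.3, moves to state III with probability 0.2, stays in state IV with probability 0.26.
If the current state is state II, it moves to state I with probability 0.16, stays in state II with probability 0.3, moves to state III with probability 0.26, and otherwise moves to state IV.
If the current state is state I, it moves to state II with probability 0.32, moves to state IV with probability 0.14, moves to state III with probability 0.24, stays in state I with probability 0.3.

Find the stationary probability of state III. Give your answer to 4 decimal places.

Let the stationary distribution be π with π = πP and π_1 + π_2 + π_3 + π_4 = 1.
π_1 = 0.26·π_1 + 0.2·π_2 + 0.26·π_3 + 0.24·π_4
π_2 = 0.36·π_1 + 0.26·π_2 + 0.28·π_3 + 0.14·π_4
π_3 = 0.18·π_1 + 0.24·π_2 + 0.3·π_3 + 0.32·π_4
Solving with the normalization constraint gives π = (0.2396, 0.2604, 0.2604, 0.2396).
So the stationary probability of state III is 0.2396.

0.2396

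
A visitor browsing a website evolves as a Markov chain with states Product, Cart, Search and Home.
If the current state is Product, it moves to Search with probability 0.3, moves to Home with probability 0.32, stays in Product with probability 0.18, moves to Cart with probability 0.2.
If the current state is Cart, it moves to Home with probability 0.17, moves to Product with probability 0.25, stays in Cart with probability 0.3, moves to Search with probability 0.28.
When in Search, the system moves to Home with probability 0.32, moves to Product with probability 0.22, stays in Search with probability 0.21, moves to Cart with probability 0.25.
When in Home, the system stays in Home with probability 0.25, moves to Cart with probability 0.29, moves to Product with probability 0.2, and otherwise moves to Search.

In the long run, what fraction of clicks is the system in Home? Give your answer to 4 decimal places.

Let the stationary distribution be π with π = πP and π_1 + π_2 + π_3 + π_4 = 1.
π_1 = 0.18·π_1 + 0.25·π_2 + 0.22·π_3 + 0.2·π_4
π_2 = 0.2·π_1 + 0.3·π_2 + 0.25·π_3 + 0.29·π_4
π_3 = 0.3·π_1 + 0.28·π_2 + 0.21·π_3 + 0.26·π_4
Solving with the normalization constraint gives π = (0.2141, 0.2629, 0.2608, 0.2622).
So the stationary probability of Home is 0.2622.

0.2622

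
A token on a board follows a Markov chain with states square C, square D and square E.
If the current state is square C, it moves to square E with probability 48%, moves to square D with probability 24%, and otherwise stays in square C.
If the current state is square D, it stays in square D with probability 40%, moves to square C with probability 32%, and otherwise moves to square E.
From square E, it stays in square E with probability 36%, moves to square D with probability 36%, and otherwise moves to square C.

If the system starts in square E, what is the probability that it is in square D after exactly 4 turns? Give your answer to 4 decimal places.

0.3383

Propagate the distribution vector 4 turns from square E.
After 0 turns: (0.0000, 0.0000, 1.0000)
After 1 turn: (0.2800, 0.3600, 0.3600)
After 2 turns: (0.2944, 0.3408, 0.3648)
After 3 turns: (0.2936, 0.3383, 0.3681)
After 4 turns: (0.2935, 0.3383, 0.3682)
P(in square D after 4 turns) = 0.3383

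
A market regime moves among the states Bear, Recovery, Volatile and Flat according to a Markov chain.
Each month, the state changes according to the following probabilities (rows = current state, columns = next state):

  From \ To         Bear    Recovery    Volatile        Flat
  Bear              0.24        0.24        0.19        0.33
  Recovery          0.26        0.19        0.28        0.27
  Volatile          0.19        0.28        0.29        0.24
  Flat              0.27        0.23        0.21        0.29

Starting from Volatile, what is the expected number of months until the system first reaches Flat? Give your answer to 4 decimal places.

Let t(s) be the expected number of months to first reach Flat from state s, with t(Flat) = 0. Conditioning on the first month:
t(Bear) = 1 + 0.24·t(Bear) + 0.24·t(Recovery) + 0.19·t(Volatile)
t(Recovery) = 1 + 0.26·t(Bear) + 0.19·t(Recovery) + 0.28·t(Volatile)
t(Volatile) = 1 + 0.19·t(Bear) + 0.28·t(Recovery) + 0.29·t(Volatile)
Solving: t(Bear) = 3.3943, t(Recovery) = 3.6182, t(Volatile) = 3.7437.
Expected months from Volatile to Flat: 3.7437.

3.7437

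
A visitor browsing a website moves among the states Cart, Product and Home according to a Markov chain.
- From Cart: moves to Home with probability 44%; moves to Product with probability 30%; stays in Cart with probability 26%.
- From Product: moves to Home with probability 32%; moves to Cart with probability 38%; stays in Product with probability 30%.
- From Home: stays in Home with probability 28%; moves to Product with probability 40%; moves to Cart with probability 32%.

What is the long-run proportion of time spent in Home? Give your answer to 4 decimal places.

0.3447

Let the stationary distribution be π with π = πP and π_1 + π_2 + π_3 = 1.
π_1 = 0.26·π_1 + 0.38·π_2 + 0.32·π_3
π_2 = 0.3·π_1 + 0.3·π_2 + 0.4·π_3
Solving with the normalization constraint gives π = (0.3208, 0.3345, 0.3447).
So the stationary probability of Home is 0.3447.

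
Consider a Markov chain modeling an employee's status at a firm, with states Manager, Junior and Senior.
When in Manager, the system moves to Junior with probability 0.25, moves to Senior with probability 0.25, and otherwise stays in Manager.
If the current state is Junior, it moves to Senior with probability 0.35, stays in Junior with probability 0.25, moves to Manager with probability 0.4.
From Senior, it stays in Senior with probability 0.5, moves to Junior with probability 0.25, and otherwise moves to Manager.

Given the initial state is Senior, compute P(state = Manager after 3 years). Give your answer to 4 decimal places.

Propagate the distribution vector 3 years from Senior.
After 0 years: (0.0000, 0.0000, 1.0000)
After 1 year: (0.2500, 0.2500, 0.5000)
After 2 years: (0.3500, 0.2500, 0.4000)
After 3 years: (0.3750, 0.2500, 0.3750)
P(in Manager after 3 years) = 0.3750

0.3750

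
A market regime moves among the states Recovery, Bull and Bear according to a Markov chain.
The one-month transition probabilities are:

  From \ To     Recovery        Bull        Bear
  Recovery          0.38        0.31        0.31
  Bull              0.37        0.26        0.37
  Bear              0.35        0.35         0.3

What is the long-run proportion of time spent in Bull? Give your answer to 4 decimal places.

0.3076

Let the stationary distribution be π with π = πP and π_1 + π_2 + π_3 = 1.
π_1 = 0.38·π_1 + 0.37·π_2 + 0.35·π_3
π_2 = 0.31·π_1 + 0.26·π_2 + 0.35·π_3
Solving with the normalization constraint gives π = (0.3672, 0.3076, 0.3252).
So the stationary probability of Bull is 0.3076.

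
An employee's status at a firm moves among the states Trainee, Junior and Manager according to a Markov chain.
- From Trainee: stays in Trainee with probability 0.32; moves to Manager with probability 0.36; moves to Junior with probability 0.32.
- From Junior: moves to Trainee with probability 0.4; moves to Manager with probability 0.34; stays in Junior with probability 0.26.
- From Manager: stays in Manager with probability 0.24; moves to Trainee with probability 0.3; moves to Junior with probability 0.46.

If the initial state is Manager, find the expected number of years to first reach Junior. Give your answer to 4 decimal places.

Let t(s) be the expected number of years to first reach Junior from state s, with t(Junior) = 0. Conditioning on the first year:
t(Trainee) = 1 + 0.32·t(Trainee) + 0.36·t(Manager)
t(Manager) = 1 + 0.3·t(Trainee) + 0.24·t(Manager)
Solving: t(Trainee) = 2.7397, t(Manager) = 2.3973.
Expected years from Manager to Junior: 2.3973.

2.3973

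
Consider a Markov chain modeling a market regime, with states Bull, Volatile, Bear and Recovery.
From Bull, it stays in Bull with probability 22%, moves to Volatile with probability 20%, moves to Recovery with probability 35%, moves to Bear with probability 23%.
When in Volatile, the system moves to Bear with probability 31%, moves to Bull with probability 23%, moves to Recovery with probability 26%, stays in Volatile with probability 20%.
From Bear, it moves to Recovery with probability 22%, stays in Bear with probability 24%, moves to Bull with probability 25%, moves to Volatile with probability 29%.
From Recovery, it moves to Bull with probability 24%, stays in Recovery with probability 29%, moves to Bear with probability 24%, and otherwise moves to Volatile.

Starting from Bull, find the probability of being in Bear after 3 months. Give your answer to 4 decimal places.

Propagate the distribution vector 3 months from Bull.
After 0 months: (1.0000, 0.0000, 0.0000, 0.0000)
After 1 month: (0.2200, 0.2000, 0.2300, 0.3500)
After 2 months: (0.2359, 0.2312, 0.2518, 0.2811)
After 3 months: (0.2355, 0.2311, 0.2538, 0.2796)
P(in Bear after 3 months) = 0.2538

0.2538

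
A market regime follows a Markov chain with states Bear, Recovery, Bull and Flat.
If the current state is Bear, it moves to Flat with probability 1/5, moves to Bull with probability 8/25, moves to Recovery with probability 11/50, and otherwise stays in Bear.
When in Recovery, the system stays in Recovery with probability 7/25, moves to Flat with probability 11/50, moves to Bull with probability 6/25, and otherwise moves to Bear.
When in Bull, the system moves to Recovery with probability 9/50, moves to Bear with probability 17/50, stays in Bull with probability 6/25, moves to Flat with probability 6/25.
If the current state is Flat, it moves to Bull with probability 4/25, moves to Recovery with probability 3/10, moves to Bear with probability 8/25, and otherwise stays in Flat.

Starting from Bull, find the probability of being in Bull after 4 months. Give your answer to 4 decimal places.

0.2459

Propagate the distribution vector 4 months from Bull.
After 0 months: (0.0000, 0.0000, 1.0000, 0.0000)
After 1 month: (0.3400, 0.1800, 0.2400, 0.2400)
After 2 months: (0.2936, 0.2404, 0.2480, 0.2180)
After 3 months: (0.2929, 0.2419, 0.2460, 0.2191)
After 4 months: (0.2928, 0.2422, 0.2459, 0.2191)
P(in Bull after 4 months) = 0.2459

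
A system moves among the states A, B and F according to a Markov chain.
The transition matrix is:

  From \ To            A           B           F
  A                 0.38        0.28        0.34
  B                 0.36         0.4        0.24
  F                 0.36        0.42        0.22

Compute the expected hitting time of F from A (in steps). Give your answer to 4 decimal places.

3.2448

Let t(s) be the expected number of steps to first reach F from state s, with t(F) = 0. Conditioning on the first step:
t(A) = 1 + 0.38·t(A) + 0.28·t(B)
t(B) = 1 + 0.36·t(A) + 0.4·t(B)
Solving: t(A) = 3.2448, t(B) = 3.6136.
Expected steps from A to F: 3.2448.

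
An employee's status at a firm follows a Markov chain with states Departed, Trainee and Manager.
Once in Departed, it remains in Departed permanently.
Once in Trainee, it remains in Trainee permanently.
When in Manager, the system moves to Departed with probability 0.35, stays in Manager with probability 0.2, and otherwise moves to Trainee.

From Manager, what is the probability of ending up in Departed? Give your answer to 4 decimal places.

0.4375

Let h(s) be the probability of absorption at Departed starting from transient state s. Then h(Departed) = 1 and h(Trainee) = 0. By first-step analysis:
h(Manager) = 0.35·1 + 0.45·0 + 0.2·h(Manager)
Solving: h(Manager) = 0.4375.
Starting from Manager, the probability is 0.4375.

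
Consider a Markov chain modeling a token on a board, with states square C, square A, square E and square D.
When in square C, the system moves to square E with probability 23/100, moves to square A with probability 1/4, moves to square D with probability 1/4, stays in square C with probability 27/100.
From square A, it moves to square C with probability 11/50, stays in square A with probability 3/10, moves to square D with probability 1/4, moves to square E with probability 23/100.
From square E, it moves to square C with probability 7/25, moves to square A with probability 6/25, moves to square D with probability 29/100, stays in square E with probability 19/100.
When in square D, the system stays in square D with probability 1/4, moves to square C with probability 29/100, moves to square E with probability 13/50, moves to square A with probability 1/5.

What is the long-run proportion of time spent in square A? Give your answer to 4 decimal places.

Let the stationary distribution be π with π = πP and π_1 + π_2 + π_3 + π_4 = 1.
π_1 = 0.27·π_1 + 0.22·π_2 + 0.28·π_3 + 0.29·π_4
π_2 = 0.25·π_1 + 0.3·π_2 + 0.24·π_3 + 0.2·π_4
π_3 = 0.23·π_1 + 0.23·π_2 + 0.19·π_3 + 0.26·π_4
Solving with the normalization constraint gives π = (0.2651, 0.2471, 0.2286, 0.2591).
So the stationary probability of square A is 0.2471.

0.2471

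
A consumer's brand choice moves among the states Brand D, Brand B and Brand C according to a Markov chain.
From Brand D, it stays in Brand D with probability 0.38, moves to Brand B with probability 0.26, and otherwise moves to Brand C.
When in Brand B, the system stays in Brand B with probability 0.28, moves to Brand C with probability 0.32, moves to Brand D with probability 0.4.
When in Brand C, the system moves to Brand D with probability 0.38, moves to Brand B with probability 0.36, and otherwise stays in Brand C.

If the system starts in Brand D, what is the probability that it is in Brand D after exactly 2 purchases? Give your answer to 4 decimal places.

Sum over the intermediate state after 1 purchase:
P = P(Brand D→Brand D)·P(Brand D→Brand D) + P(Brand D→Brand B)·P(Brand B→Brand D) + P(Brand D→Brand C)·P(Brand C→Brand D)
  = 0.38×0.38 + 0.26×0.4 + 0.36×0.38
  = 0.1444 + 0.1040 + 0.1368 = 0.3852

0.3852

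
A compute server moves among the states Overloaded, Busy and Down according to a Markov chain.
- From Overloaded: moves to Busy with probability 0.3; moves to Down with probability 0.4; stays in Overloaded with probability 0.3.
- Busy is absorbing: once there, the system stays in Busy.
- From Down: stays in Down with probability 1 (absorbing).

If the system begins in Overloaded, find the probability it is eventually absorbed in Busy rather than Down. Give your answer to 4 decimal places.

Let h(s) be the probability of absorption at Busy starting from transient state s. Then h(Busy) = 1 and h(Down) = 0. By first-step analysis:
h(Overloaded) = 0.3·h(Overloaded) + 0.3·1 + 0.4·0
Solving: h(Overloaded) = 0.4286.
Starting from Overloaded, the probability is 0.4286.

0.4286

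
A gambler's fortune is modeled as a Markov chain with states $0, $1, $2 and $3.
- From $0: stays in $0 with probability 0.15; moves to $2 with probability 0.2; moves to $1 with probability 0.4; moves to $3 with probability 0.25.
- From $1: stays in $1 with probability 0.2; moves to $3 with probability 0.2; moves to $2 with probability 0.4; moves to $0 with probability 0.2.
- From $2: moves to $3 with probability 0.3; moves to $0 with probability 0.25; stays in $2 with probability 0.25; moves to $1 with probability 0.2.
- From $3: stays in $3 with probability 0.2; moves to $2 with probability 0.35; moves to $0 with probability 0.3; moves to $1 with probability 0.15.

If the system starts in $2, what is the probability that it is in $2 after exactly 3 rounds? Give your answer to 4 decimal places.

Propagate the distribution vector 3 rounds from $2.
After 0 rounds: (0.0000, 0.0000, 1.0000, 0.0000)
After 1 round: (0.2500, 0.2000, 0.2500, 0.3000)
After 2 rounds: (0.2300, 0.2350, 0.2975, 0.2375)
After 3 rounds: (0.2271, 0.2341, 0.2975, 0.2413)
P(in $2 after 3 rounds) = 0.2975

0.2975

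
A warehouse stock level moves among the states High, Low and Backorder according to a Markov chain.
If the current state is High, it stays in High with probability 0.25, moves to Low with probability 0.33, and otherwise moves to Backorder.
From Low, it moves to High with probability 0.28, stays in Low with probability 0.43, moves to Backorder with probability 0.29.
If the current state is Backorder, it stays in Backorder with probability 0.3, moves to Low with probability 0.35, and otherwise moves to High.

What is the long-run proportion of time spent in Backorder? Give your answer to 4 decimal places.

Let the stationary distribution be π with π = πP and π_1 + π_2 + π_3 = 1.
π_1 = 0.25·π_1 + 0.28·π_2 + 0.35·π_3
π_2 = 0.33·π_1 + 0.43·π_2 + 0.35·π_3
Solving with the normalization constraint gives π = (0.2944, 0.3740, 0.3316).
So the stationary probability of Backorder is 0.3316.

0.3316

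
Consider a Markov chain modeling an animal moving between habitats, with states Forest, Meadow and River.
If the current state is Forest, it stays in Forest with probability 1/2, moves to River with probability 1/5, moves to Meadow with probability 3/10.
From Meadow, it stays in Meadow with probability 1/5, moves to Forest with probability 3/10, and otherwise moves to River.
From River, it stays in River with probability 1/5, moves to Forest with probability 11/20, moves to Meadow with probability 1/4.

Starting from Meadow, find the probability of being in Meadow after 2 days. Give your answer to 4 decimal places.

0.2550

Sum over the intermediate state after 1 day:
P = P(Meadow→Forest)·P(Forest→Meadow) + P(Meadow→Meadow)·P(Meadow→Meadow) + P(Meadow→River)·P(River→Meadow)
  = 0.3×0.3 + 0.2×0.2 + 0.5×0.25
  = 0.0900 + 0.0400 + 0.1250 = 0.2550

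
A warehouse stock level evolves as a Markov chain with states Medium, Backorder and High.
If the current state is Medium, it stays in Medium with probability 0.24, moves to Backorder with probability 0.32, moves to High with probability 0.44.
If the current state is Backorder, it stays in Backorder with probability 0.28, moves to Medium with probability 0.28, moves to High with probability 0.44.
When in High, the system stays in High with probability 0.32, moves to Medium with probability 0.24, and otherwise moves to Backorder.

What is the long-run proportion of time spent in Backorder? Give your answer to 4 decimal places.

0.3530

Let the stationary distribution be π with π = πP and π_1 + π_2 + π_3 = 1.
π_1 = 0.24·π_1 + 0.28·π_2 + 0.24·π_3
π_2 = 0.32·π_1 + 0.28·π_2 + 0.44·π_3
Solving with the normalization constraint gives π = (0.2541, 0.3530, 0.3929).
So the stationary probability of Backorder is 0.3530.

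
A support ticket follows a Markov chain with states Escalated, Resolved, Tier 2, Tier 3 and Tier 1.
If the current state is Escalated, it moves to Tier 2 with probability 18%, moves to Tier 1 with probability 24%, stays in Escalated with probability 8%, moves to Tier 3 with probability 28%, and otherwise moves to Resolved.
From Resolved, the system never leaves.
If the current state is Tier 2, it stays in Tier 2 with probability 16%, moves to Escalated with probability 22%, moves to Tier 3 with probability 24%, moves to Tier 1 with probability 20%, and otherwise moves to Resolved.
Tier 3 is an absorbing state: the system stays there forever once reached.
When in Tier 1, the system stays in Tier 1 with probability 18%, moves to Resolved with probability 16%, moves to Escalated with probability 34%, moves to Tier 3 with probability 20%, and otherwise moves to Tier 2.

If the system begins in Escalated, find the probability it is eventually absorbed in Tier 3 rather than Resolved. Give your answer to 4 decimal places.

0.5609

Let h(s) be the probability of absorption at Tier 3 starting from transient state s. Then h(Tier 3) = 1 and h(Resolved) = 0. By first-step analysis:
h(Escalated) = 0.08·h(Escalated) + 0.22·0 + 0.18·h(Tier 2) + 0.28·1 + 0.24·h(Tier 1)
h(Tier 2) = 0.22·h(Escalated) + 0.18·0 + 0.16·h(Tier 2) + 0.24·1 + 0.2·h(Tier 1)
h(Tier 1) = 0.34·h(Escalated) + 0.16·0 + 0.12·h(Tier 2) + 0.2·1 + 0.18·h(Tier 1)
Solving: h(Escalated) = 0.5609, h(Tier 2) = 0.5658, h(Tier 1) = 0.5593.
Starting from Escalated, the probability is 0.5609.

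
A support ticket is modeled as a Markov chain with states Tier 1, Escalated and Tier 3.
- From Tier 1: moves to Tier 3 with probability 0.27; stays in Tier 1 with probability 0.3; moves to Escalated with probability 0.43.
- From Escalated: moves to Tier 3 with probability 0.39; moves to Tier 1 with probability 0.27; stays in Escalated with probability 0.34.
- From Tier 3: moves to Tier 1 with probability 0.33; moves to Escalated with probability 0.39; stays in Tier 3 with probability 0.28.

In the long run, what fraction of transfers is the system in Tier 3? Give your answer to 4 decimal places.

0.3191

Let the stationary distribution be π with π = πP and π_1 + π_2 + π_3 = 1.
π_1 = 0.3·π_1 + 0.27·π_2 + 0.33·π_3
π_2 = 0.43·π_1 + 0.34·π_2 + 0.39·π_3
Solving with the normalization constraint gives π = (0.2981, 0.3828, 0.3191).
So the stationary probability of Tier 3 is 0.3191.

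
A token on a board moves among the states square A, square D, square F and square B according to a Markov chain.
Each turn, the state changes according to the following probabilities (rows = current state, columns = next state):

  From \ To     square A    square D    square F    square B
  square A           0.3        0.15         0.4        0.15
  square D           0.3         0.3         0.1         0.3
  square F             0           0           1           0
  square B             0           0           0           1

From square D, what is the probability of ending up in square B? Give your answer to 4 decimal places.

Let h(s) be the probability of absorption at square B starting from transient state s. Then h(square B) = 1 and h(square F) = 0. By first-step analysis:
h(square A) = 0.3·h(square A) + 0.15·h(square D) + 0.4·0 + 0.15·1
h(square D) = 0.3·h(square A) + 0.3·h(square D) + 0.1·0 + 0.3·1
Solving: h(square A) = 0.3371, h(square D) = 0.5730.
Starting from square D, the probability is 0.5730.

0.5730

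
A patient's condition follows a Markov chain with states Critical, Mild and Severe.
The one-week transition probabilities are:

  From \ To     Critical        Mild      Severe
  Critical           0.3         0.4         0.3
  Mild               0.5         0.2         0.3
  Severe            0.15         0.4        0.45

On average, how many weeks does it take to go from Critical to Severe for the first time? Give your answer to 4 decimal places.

3.3333

Let t(s) be the expected number of weeks to first reach Severe from state s, with t(Severe) = 0. Conditioning on the first week:
t(Critical) = 1 + 0.3·t(Critical) + 0.4·t(Mild)
t(Mild) = 1 + 0.5·t(Critical) + 0.2·t(Mild)
Solving: t(Critical) = 3.3333, t(Mild) = 3.3333.
Expected weeks from Critical to Severe: 3.3333.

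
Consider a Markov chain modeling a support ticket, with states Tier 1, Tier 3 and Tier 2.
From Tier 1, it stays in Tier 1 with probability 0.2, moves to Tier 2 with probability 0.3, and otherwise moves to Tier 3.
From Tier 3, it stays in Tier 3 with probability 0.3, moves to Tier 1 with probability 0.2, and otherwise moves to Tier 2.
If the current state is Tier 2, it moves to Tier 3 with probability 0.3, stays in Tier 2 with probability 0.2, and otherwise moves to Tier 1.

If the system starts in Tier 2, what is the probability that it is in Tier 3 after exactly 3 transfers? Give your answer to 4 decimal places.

Propagate the distribution vector 3 transfers from Tier 2.
After 0 transfers: (0.0000, 0.0000, 1.0000)
After 1 transfer: (0.5000, 0.3000, 0.2000)
After 2 transfers: (0.2600, 0.4000, 0.3400)
After 3 transfers: (0.3020, 0.3520, 0.3460)
P(in Tier 3 after 3 transfers) = 0.3520

0.3520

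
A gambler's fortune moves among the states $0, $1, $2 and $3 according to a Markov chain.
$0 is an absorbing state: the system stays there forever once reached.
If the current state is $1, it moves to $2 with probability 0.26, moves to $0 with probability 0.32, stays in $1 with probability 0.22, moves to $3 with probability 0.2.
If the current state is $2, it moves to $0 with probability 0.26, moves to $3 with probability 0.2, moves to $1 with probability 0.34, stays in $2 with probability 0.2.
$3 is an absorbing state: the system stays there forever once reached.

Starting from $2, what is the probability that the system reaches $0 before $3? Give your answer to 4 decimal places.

0.5818

Let h(s) be the probability of absorption at $0 starting from transient state s. Then h($0) = 1 and h($3) = 0. By first-step analysis:
h($1) = 0.32·1 + 0.22·h($1) + 0.26·h($2) + 0.2·0
h($2) = 0.26·1 + 0.34·h($1) + 0.2·h($2) + 0.2·0
Solving: h($1) = 0.6042, h($2) = 0.5818.
Starting from $2, the probability is 0.5818.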